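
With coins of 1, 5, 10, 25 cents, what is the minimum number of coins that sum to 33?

33 − 1×25→8 − 1×5→3 − 3×1→0
Total coins = 1 + 1 + 3 = 5

5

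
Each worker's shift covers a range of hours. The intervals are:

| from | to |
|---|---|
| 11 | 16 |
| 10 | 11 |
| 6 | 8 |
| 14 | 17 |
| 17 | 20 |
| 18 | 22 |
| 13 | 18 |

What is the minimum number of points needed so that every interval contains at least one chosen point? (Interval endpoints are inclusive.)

Sorted: [6,8] [10,11] [11,16] [14,17] [13,18] [17,20] [18,22]
{[6,8]} hit by 8; {[10,11],[11,16]} hit by 11; {[14,17],[13,18],[17,20]} hit by 17; {[18,22]} hit by 22.
Points: 8, 11, 17, 22 (4 total).

4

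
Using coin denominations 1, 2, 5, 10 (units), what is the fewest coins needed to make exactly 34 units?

5

Greedy: take as many of the largest coin as possible, then repeat with the remainder.
34 = 3×10 + 2×2
Total coins = 3 + 2 = 5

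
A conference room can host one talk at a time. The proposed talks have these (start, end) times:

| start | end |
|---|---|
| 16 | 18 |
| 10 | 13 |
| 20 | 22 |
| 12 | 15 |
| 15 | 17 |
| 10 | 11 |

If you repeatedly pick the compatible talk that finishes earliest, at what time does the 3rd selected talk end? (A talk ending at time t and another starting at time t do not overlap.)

Order by finish time; keep every interval that doesn't clash with the previous kept one.
By end time: (10,11), (10,13), (12,15), (15,17), (16,18), (20,22).
Pick (10,11); next start ≥ 11 → (12,15); next start ≥ 15 → (15,17); next start ≥ 17 → (20,22).
Selected: (10,11) (12,15) (15,17) (20,22)

17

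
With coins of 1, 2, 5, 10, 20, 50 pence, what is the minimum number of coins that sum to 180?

180 = 3×50 + 1×20 + 1×10
Total coins = 3 + 1 + 1 = 5

5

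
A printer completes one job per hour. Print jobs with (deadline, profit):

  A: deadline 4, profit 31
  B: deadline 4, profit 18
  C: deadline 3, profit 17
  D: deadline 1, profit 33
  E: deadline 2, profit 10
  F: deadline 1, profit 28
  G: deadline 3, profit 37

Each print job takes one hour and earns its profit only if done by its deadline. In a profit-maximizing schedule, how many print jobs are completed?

Sort by profit descending; place each in the latest free slot ≤ its deadline.
Profit order: G=37 D=33 A=31 F=28 B=18 C=17 E=10
Assign: G→slot 3, D→slot 1, A→slot 4, F skipped, B→slot 2, C skipped, E skipped.
Slots: [1:D] [2:B] [3:G] [4:A]
4 of 7 scheduled.

4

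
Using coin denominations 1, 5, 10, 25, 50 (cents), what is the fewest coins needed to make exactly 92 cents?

Greedy: take as many of the largest coin as possible, then repeat with the remainder.
92 − 1×50→42 − 1×25→17 − 1×10→7 − 1×5→2 − 2×1→0
Total coins = 1 + 1 + 1 + 1 + 2 = 6

6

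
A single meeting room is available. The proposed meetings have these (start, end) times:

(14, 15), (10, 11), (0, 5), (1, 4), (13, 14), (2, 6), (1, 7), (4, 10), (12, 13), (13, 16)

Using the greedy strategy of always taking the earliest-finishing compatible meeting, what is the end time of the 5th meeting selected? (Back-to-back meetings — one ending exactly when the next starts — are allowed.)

Order by finish time; keep every interval that doesn't clash with the previous kept one.
Sorted by end: (1,4)  (0,5)  (2,6)  (1,7)  (4,10)  (10,11)  (12,13)  (13,14)  (14,15)  (13,16)
take (1,4); skip (0,5); skip (2,6); take (4,10); take (10,11); take (12,13); take (13,14); take (14,15).
Selected: (1,4) (4,10) (10,11) (12,13) (13,14) (14,15)

14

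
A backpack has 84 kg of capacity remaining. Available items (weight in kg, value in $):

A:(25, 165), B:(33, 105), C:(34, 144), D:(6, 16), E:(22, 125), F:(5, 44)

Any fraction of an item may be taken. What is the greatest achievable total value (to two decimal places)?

Greedy by value/weight ratio, highest first.
Ratios (sorted): F 8.80, A 6.60, E 5.68, C 4.24, B 3.18, D 2.67
take F (5 @ 44); take A (25 @ 165); take E (22 @ 125); take 32/34 of C → 135.53. Capacity used 84/84.
Total value = 469.53

469.53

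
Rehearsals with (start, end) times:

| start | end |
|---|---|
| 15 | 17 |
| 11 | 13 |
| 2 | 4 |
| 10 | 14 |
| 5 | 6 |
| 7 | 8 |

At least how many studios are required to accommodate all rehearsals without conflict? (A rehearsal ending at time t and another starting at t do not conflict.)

2

Events (time:±→running): 2:+→1 4:-→0 5:+→1 6:-→0 7:+→1 8:-→0 10:+→1 11:+→2 … peak 2.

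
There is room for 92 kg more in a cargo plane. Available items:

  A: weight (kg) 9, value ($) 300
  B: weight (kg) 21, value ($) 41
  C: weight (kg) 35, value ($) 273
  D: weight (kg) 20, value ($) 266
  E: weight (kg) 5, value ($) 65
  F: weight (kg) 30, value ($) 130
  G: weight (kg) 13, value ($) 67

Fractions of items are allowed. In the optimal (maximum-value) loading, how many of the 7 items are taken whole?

Ratios (sorted): A 33.33, D 13.30, E 13.00, C 7.80, G 5.15, F 4.33, B 1.95
take A (9 @ 300); take D (20 @ 266); take E (5 @ 65); take C (35 @ 273); take G (13 @ 67); take 10/30 of F → 43.33. Capacity used 92/92.
5 item(s) taken whole; one partial (take 10/30 of F).

5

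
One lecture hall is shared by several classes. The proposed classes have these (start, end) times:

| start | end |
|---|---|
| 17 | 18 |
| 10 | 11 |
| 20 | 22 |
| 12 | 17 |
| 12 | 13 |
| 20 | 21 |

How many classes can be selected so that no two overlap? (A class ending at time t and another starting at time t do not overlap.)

Order by finish time; keep every interval that doesn't clash with the previous kept one.
By end time: (10,11), (12,13), (12,17), (17,18), (20,21), (20,22).
Pick (10,11); next start ≥ 11 → (12,13); next start ≥ 13 → (17,18); next start ≥ 18 → (20,21).
Selected 4 classes.

4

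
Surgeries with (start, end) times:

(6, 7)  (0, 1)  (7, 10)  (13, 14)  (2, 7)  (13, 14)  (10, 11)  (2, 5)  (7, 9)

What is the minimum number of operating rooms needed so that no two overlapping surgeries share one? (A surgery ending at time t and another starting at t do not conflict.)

starts: [0, 2, 2, 6, 7, 7, 10, 13, 13]
ends:   [1, 5, 7, 7, 9, 10, 11, 14, 14]
s0→1 e1→0 s2→1 s2→2  — peak 2.

2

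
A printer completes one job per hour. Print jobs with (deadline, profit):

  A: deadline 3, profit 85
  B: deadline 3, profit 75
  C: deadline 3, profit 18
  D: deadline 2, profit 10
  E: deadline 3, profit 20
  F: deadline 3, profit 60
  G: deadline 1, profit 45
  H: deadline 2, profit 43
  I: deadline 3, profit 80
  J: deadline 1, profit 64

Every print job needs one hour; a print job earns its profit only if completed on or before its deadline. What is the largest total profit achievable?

By profit: A(d3,85), I(d3,80), B(d3,75), J(d1,64), F(d3,60), G(d1,45), H(d2,43), E(d3,20), C(d3,18), D(d2,10)
A→slot 3; I→slot 2; B→slot 1; J skipped; F skipped; G skipped; H skipped; E skipped; C skipped; D skipped.
Profit = 75 + 80 + 85 = 240

240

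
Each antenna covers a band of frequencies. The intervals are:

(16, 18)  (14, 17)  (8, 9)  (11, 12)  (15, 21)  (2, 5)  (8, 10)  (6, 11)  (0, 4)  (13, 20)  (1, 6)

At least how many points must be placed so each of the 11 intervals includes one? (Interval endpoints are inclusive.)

4

Process intervals by earliest right end; each time one isn't hit yet, stab at its right endpoint.
By right end: [0,4]  [2,5]  [1,6]  [8,9]  [8,10]  [6,11]  [11,12]  [14,17]  [16,18]  [13,20]  [15,21]
[0,4] uncovered → point at 4; [8,9] uncovered → point at 9; [11,12] uncovered → point at 12; [14,17] uncovered → point at 17.
Points: 4, 9, 12, 17 (4 total).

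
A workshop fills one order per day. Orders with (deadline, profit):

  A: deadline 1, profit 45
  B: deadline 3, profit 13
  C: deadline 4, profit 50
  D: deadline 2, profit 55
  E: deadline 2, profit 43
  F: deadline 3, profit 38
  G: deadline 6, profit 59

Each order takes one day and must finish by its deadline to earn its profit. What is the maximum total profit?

247

Take jobs in profit order; each goes to the latest open slot no later than its deadline.
By profit: G(d6,59), D(d2,55), C(d4,50), A(d1,45), E(d2,43), F(d3,38), B(d3,13)
G→slot 6; D→slot 2; C→slot 4; A→slot 1; E skipped; F→slot 3; B skipped.
Profit = 45 + 55 + 38 + 50 + 59 = 247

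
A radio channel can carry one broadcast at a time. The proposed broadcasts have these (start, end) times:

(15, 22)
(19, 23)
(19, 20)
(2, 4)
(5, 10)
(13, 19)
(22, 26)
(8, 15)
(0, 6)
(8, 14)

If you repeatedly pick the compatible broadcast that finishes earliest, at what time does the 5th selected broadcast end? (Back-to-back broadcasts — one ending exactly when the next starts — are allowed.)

26

Sort by end time and greedily take each interval whose start is ≥ the last chosen end.
By end time: (2,4), (0,6), (5,10), (8,14), (8,15), (13,19), (19,20), (15,22), (19,23), (22,26).
Pick (2,4); next start ≥ 4 → (5,10); next start ≥ 10 → (13,19); next start ≥ 19 → (19,20); next start ≥ 20 → (22,26).
Selected: (2,4) (5,10) (13,19) (19,20) (22,26)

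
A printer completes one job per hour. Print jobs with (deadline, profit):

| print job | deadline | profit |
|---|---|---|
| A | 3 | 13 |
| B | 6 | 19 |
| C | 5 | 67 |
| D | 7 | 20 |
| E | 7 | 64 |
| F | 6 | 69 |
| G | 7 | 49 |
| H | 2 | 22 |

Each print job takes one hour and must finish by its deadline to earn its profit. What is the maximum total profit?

Sort by profit descending; place each in the latest free slot ≤ its deadline.
Profit order: F=69 C=67 E=64 G=49 H=22 D=20 B=19 A=13
Assign: F→slot 6, C→slot 5, E→slot 7, G→slot 4, H→slot 2, D→slot 3, B→slot 1, A skipped.
Slots: [1:B] [2:H] [3:D] [4:G] [5:C] [6:F] [7:E]
Profit = 19 + 22 + 20 + 49 + 67 + 69 + 64 = 310

310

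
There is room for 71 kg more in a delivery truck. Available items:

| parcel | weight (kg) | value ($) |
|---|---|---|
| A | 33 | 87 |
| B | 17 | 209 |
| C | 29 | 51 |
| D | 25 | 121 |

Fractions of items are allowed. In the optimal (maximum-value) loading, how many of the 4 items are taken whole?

2

Greedy by value/weight ratio, highest first.
Ratios (sorted): B 12.29, D 4.84, A 2.64, C 1.76
take B (17 @ 209); take D (25 @ 121); take 29/33 of A → 76.45. Capacity used 71/71.
2 item(s) taken whole; one partial (take 29/33 of A).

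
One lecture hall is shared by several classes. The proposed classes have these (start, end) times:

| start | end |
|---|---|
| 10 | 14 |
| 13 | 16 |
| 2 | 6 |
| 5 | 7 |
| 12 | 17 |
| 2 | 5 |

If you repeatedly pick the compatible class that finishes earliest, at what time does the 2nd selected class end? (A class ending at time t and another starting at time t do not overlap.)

7

Sort by end time and greedily take each interval whose start is ≥ the last chosen end.
By end time: (2,5), (2,6), (5,7), (10,14), (13,16), (12,17).
Pick (2,5); next start ≥ 5 → (5,7); next start ≥ 7 → (10,14).
Selected: (2,5) (5,7) (10,14)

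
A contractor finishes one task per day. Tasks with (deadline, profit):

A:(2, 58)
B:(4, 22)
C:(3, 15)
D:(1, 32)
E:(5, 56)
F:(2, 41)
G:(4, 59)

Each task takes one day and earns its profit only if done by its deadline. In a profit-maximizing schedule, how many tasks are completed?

Sort by profit descending; place each in the latest free slot ≤ its deadline.
Profit order: G=59 A=58 E=56 F=41 D=32 B=22 C=15
Assign: G→slot 4, A→slot 2, E→slot 5, F→slot 1, D skipped, B→slot 3, C skipped.
Slots: [1:F] [2:A] [3:B] [4:G] [5:E]
5 of 7 scheduled.

5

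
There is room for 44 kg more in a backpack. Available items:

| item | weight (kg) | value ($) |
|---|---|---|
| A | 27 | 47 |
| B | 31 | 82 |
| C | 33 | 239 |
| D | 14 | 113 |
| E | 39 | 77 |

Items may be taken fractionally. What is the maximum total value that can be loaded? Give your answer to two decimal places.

Order: D (113/14=8.07) > C (239/33=7.24) > B (82/31=2.65) > E (77/39=1.97) > A (47/27=1.74)
Fill: take D (14 @ 113) → take 30/33 of C → 217.27; 44/44 used.
Total value = 330.27

330.27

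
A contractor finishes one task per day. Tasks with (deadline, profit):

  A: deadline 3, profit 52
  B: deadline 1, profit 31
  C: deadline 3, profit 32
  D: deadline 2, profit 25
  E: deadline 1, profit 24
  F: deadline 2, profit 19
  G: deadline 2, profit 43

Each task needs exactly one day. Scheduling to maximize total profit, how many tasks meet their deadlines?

3

Sort by profit descending; place each in the latest free slot ≤ its deadline.
By profit: A(d3,52), G(d2,43), C(d3,32), B(d1,31), D(d2,25), E(d1,24), F(d2,19)
A→slot 3; G→slot 2; C→slot 1; B skipped; D skipped; E skipped; F skipped.
3 of 7 scheduled.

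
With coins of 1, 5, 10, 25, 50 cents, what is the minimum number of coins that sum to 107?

Greedy: take as many of the largest coin as possible, then repeat with the remainder.
107 − 2×50→7 − 1×5→2 − 2×1→0
Total coins = 2 + 1 + 2 = 5

5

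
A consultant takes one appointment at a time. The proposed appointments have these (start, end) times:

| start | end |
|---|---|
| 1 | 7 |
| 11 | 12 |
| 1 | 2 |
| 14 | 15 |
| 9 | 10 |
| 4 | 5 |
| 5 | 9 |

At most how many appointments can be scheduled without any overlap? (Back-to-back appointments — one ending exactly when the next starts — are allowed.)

By end time: (1,2), (4,5), (1,7), (5,9), (9,10), (11,12), (14,15).
Pick (1,2); next start ≥ 2 → (4,5); next start ≥ 5 → (5,9); next start ≥ 9 → (9,10); next start ≥ 10 → (11,12); next start ≥ 12 → (14,15).
Selected 6 appointments.

6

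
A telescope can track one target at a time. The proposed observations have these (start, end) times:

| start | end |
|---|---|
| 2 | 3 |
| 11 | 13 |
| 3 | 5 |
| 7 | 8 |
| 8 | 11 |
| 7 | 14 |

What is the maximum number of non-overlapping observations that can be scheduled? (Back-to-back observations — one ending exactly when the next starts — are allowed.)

Sorted by end: (2,3)  (3,5)  (7,8)  (8,11)  (11,13)  (7,14)
take (2,3); take (3,5); take (7,8); take (8,11); take (11,13).
Selected 5 observations.

5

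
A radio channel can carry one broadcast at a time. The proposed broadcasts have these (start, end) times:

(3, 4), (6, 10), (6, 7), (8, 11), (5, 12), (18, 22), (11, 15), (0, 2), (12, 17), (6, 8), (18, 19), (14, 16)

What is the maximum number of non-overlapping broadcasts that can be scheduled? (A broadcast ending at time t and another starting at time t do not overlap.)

6

Order by finish time; keep every interval that doesn't clash with the previous kept one.
By end time: (0,2), (3,4), (6,7), (6,8), (6,10), (8,11), (5,12), (11,15), (14,16), (12,17), (18,19), (18,22).
Pick (0,2); next start ≥ 2 → (3,4); next start ≥ 4 → (6,7); next start ≥ 7 → (8,11); next start ≥ 11 → (11,15); next start ≥ 15 → (18,19).
Selected 6 broadcasts.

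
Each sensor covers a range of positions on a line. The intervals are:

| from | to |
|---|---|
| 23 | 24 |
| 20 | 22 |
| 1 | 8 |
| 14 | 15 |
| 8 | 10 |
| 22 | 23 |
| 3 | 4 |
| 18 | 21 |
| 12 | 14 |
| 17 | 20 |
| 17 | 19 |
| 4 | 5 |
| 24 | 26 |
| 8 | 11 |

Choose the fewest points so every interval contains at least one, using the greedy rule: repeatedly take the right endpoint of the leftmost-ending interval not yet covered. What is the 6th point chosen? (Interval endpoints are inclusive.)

24

Sort by right endpoint; whenever an interval is uncovered, place a point at its right end.
By right end: [3,4]  [4,5]  [1,8]  [8,10]  [8,11]  [12,14]  [14,15]  [17,19]  [17,20]  [18,21]  [20,22]  [22,23]  [23,24]  [24,26]
[3,4] uncovered → point at 4; [8,10] uncovered → point at 10; [12,14] uncovered → point at 14; [17,19] uncovered → point at 19; [20,22] uncovered → point at 22; [23,24] uncovered → point at 24.
Points: 4, 10, 14, 19, 22, 24 (6 total).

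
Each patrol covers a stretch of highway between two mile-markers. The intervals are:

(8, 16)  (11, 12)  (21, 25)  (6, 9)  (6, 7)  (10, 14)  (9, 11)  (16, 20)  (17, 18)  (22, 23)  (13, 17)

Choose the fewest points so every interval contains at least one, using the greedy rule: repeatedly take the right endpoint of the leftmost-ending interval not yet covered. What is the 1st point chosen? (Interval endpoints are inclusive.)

By right end: [6,7]  [6,9]  [9,11]  [11,12]  [10,14]  [8,16]  [13,17]  [17,18]  [16,20]  [22,23]  [21,25]
[6,7] uncovered → point at 7; [9,11] uncovered → point at 11; [13,17] uncovered → point at 17; [22,23] uncovered → point at 23.
Points: 7, 11, 17, 23 (4 total).

7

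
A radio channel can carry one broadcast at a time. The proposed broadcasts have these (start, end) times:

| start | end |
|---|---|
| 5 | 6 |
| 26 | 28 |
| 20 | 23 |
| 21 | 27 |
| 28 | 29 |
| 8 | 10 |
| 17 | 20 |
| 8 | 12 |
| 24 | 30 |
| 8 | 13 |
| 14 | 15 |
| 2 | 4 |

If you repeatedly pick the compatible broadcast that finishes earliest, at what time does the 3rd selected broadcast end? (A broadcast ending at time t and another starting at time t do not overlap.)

10

Sort by end time and greedily take each interval whose start is ≥ the last chosen end.
Sorted by end: (2,4)  (5,6)  (8,10)  (8,12)  (8,13)  (14,15)  (17,20)  (20,23)  (21,27)  (26,28)  (28,29)  (24,30)
take (2,4); take (5,6); take (8,10); skip (8,13); take (14,15); take (17,20); take (20,23); take (26,28); take (28,29); skip (24,30).
Selected: (2,4) (5,6) (8,10) (14,15) (17,20) (20,23) (26,28) (28,29)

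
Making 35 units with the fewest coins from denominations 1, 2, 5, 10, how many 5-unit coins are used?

1

Use the largest denomination that fits, subtract, and repeat.
35 − 3×10→5 − 1×5→0
Count of 5: 1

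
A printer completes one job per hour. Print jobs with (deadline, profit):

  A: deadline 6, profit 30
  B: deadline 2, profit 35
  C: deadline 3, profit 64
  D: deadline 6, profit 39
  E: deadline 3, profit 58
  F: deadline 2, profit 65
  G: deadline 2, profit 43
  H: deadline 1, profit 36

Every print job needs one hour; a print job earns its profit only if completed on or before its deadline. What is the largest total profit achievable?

256

Sort by profit descending; place each in the latest free slot ≤ its deadline.
By profit: F(d2,65), C(d3,64), E(d3,58), G(d2,43), D(d6,39), H(d1,36), B(d2,35), A(d6,30)
F→slot 2; C→slot 3; E→slot 1; G skipped; D→slot 6; H skipped; B skipped; A→slot 5.
Profit = 58 + 65 + 64 + 30 + 39 = 256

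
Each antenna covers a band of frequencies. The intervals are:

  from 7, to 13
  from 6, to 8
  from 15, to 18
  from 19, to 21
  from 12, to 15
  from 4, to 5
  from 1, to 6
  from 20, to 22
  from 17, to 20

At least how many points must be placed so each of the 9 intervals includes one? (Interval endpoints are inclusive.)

Sort by right endpoint; whenever an interval is uncovered, place a point at its right end.
By right end: [4,5]  [1,6]  [6,8]  [7,13]  [12,15]  [15,18]  [17,20]  [19,21]  [20,22]
[4,5] uncovered → point at 5; [6,8] uncovered → point at 8; [12,15] uncovered → point at 15; [17,20] uncovered → point at 20.
Points: 5, 8, 15, 20 (4 total).

4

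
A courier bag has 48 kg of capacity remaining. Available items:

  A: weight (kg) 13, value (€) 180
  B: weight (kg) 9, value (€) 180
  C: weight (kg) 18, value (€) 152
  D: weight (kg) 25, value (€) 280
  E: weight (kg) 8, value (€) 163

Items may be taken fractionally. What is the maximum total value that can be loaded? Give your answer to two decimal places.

Order: E (163/8=20.38) > B (180/9=20.00) > A (180/13=13.85) > D (280/25=11.20) > C (152/18=8.44)
Fill: take E (8 @ 163) → take B (9 @ 180) → take A (13 @ 180) → take 18/25 of D → 201.60; 48/48 used.
Total value = 724.60

724.60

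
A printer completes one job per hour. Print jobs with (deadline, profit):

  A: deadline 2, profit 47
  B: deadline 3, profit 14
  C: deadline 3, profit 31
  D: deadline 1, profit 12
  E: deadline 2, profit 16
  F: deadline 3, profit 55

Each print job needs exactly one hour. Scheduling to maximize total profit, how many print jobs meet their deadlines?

By profit: F(d3,55), A(d2,47), C(d3,31), E(d2,16), B(d3,14), D(d1,12)
F→slot 3; A→slot 2; C→slot 1; E skipped; B skipped; D skipped.
3 of 6 scheduled.

3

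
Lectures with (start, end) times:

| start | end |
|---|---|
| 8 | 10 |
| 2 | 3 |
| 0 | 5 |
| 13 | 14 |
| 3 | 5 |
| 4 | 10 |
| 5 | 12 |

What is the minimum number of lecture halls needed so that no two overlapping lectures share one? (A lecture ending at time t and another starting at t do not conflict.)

3

starts: [0, 2, 3, 4, 5, 8, 13]
ends:   [3, 5, 5, 10, 10, 12, 14]
s0→1 s2→2 e3→1 s3→2 s4→3  — peak 3.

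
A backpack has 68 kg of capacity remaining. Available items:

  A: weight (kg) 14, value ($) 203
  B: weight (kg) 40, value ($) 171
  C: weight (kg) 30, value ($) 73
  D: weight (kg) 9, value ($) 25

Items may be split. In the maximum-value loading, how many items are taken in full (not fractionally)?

3

Order: A (203/14=14.50) > B (171/40=4.28) > D (25/9=2.78) > C (73/30=2.43)
Fill: take A (14 @ 203) → take B (40 @ 171) → take D (9 @ 25) → take 5/30 of C → 12.17; 68/68 used.
3 item(s) taken whole; one partial (take 5/30 of C).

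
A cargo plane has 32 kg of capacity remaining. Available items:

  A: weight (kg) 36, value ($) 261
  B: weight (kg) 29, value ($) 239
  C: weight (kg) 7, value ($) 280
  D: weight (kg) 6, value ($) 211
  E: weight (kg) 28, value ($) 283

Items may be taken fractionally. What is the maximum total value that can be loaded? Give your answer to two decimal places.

Ratios (sorted): C 40.00, D 35.17, E 10.11, B 8.24, A 7.25
take C (7 @ 280); take D (6 @ 211); take 19/28 of E → 192.04. Capacity used 32/32.
Total value = 683.04

683.04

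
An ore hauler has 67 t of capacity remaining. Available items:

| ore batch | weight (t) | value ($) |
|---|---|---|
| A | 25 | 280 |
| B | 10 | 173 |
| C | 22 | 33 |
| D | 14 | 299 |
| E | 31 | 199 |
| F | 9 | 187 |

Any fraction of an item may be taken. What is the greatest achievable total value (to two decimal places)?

Sort by value per unit weight and fill in that order.
Order: D (299/14=21.36) > F (187/9=20.78) > B (173/10=17.30) > A (280/25=11.20) > E (199/31=6.42) > C (33/22=1.50)
Fill: take D (14 @ 299) → take F (9 @ 187) → take B (10 @ 173) → take A (25 @ 280) → take 9/31 of E → 57.77; 67/67 used.
Total value = 996.77

996.77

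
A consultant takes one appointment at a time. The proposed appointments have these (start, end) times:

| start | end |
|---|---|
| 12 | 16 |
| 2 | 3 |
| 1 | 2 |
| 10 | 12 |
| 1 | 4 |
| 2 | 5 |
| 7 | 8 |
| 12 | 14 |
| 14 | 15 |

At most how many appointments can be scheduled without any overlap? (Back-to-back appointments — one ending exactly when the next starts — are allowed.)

6

Sort by end time and greedily take each interval whose start is ≥ the last chosen end.
By end time: (1,2), (2,3), (1,4), (2,5), (7,8), (10,12), (12,14), (14,15), (12,16).
Pick (1,2); next start ≥ 2 → (2,3); next start ≥ 3 → (7,8); next start ≥ 8 → (10,12); next start ≥ 12 → (12,14); next start ≥ 14 → (14,15).
Selected 6 appointments.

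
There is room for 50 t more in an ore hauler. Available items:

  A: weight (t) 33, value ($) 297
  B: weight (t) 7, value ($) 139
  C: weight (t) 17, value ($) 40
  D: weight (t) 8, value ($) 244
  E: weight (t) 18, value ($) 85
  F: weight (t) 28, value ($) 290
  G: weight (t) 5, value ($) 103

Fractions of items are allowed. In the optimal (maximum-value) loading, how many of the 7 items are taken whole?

Sort by value per unit weight and fill in that order.
Ratios (sorted): D 30.50, G 20.60, B 19.86, F 10.36, A 9.00, E 4.72, C 2.35
take D (8 @ 244); take G (5 @ 103); take B (7 @ 139); take F (28 @ 290); take 2/33 of A → 18.00. Capacity used 50/50.
4 item(s) taken whole; one partial (take 2/33 of A).

4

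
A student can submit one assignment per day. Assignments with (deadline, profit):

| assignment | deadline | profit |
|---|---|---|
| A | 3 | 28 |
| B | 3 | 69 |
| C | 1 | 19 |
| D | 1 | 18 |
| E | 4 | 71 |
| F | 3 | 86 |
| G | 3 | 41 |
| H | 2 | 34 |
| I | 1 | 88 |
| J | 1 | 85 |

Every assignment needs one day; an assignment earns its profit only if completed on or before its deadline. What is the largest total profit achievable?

Take jobs in profit order; each goes to the latest open slot no later than its deadline.
Profit order: I=88 F=86 J=85 E=71 B=69 G=41 H=34 A=28 C=19 D=18
Assign: I→slot 1, F→slot 3, J skipped, E→slot 4, B→slot 2, G skipped, H skipped, A skipped, C skipped, D skipped.
Slots: [1:I] [2:B] [3:F] [4:E]
Profit = 88 + 69 + 86 + 71 = 314

314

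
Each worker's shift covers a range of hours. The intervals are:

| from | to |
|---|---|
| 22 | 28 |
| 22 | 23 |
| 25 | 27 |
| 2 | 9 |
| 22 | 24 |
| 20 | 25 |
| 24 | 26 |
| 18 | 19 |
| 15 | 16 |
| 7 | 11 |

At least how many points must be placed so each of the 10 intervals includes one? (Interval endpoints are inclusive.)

Process intervals by earliest right end; each time one isn't hit yet, stab at its right endpoint.
By right end: [2,9]  [7,11]  [15,16]  [18,19]  [22,23]  [22,24]  [20,25]  [24,26]  [25,27]  [22,28]
[2,9] uncovered → point at 9; [15,16] uncovered → point at 16; [18,19] uncovered → point at 19; [22,23] uncovered → point at 23; [24,26] uncovered → point at 26.
Points: 9, 16, 19, 23, 26 (5 total).

5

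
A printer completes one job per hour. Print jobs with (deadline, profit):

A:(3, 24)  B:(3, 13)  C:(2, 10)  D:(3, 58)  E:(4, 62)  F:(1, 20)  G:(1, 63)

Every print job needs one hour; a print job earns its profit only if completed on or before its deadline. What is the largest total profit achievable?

207

Profit order: G=63 E=62 D=58 A=24 F=20 B=13 C=10
Assign: G→slot 1, E→slot 4, D→slot 3, A→slot 2, F skipped, B skipped, C skipped.
Slots: [1:G] [2:A] [3:D] [4:E]
Profit = 63 + 24 + 58 + 62 = 207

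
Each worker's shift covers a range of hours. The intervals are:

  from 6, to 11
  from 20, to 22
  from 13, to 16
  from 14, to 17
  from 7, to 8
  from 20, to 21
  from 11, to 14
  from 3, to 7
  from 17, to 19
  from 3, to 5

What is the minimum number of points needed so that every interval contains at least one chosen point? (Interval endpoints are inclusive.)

5

Process intervals by earliest right end; each time one isn't hit yet, stab at its right endpoint.
By right end: [3,5]  [3,7]  [7,8]  [6,11]  [11,14]  [13,16]  [14,17]  [17,19]  [20,21]  [20,22]
[3,5] uncovered → point at 5; [7,8] uncovered → point at 8; [11,14] uncovered → point at 14; [17,19] uncovered → point at 19; [20,21] uncovered → point at 21.
Points: 5, 8, 14, 19, 21 (5 total).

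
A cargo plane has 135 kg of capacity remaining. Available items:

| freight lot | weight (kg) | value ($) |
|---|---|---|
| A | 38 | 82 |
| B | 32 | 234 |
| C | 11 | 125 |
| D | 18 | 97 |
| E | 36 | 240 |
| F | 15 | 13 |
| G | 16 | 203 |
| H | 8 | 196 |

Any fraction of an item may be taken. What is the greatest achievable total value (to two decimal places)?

1125.21

Greedy by value/weight ratio, highest first.
Order: H (196/8=24.50) > G (203/16=12.69) > C (125/11=11.36) > B (234/32=7.31) > E (240/36=6.67) > D (97/18=5.39) > A (82/38=2.16) > F (13/15=0.87)
Fill: take H (8 @ 196) → take G (16 @ 203) → take C (11 @ 125) → take B (32 @ 234) → take E (36 @ 240) → take D (18 @ 97) → take 14/38 of A → 30.21; 135/135 used.
Total value = 1125.21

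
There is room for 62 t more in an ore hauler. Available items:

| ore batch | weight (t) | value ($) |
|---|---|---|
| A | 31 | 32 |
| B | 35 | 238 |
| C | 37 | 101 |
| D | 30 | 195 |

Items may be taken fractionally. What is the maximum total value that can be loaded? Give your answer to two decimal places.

Greedy by value/weight ratio, highest first.
Order: B (238/35=6.80) > D (195/30=6.50) > C (101/37=2.73) > A (32/31=1.03)
Fill: take B (35 @ 238) → take 27/30 of D → 175.50; 62/62 used.
Total value = 413.50

413.50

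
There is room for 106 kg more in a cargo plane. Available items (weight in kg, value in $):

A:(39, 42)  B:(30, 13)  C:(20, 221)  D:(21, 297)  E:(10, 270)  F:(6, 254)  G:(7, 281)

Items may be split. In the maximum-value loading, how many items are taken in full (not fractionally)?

6

Ratios (sorted): F 42.33, G 40.14, E 27.00, D 14.14, C 11.05, A 1.08, B 0.43
take F (6 @ 254); take G (7 @ 281); take E (10 @ 270); take D (21 @ 297); take C (20 @ 221); take A (39 @ 42); take 3/30 of B → 1.30. Capacity used 106/106.
6 item(s) taken whole; one partial (take 3/30 of B).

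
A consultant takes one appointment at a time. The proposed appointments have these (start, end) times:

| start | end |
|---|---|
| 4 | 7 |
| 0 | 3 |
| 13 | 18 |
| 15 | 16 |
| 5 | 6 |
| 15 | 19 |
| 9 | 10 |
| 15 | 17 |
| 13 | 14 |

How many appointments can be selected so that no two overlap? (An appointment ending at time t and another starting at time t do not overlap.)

Sorted by end: (0,3)  (5,6)  (4,7)  (9,10)  (13,14)  (15,16)  (15,17)  (13,18)  (15,19)
take (0,3); take (5,6); take (9,10); take (13,14); take (15,16).
Selected 5 appointments.

5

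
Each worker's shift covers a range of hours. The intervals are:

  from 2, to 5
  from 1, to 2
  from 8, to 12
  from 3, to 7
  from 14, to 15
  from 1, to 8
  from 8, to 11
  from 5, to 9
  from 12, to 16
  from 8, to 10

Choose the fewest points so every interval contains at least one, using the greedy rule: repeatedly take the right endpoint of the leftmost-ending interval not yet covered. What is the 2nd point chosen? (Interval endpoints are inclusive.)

Sort by right endpoint; whenever an interval is uncovered, place a point at its right end.
By right end: [1,2]  [2,5]  [3,7]  [1,8]  [5,9]  [8,10]  [8,11]  [8,12]  [14,15]  [12,16]
[1,2] uncovered → point at 2; [3,7] uncovered → point at 7; [8,10] uncovered → point at 10; [14,15] uncovered → point at 15.
Points: 2, 7, 10, 15 (4 total).

7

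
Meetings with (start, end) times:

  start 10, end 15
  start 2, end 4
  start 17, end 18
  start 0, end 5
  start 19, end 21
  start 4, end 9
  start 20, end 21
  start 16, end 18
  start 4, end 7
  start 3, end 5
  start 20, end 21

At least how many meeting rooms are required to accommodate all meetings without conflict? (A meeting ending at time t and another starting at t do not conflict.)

Events (time:±→running): 0:+→1 2:+→2 3:+→3 4:-→2 4:+→3 4:+→4 … peak 4.

4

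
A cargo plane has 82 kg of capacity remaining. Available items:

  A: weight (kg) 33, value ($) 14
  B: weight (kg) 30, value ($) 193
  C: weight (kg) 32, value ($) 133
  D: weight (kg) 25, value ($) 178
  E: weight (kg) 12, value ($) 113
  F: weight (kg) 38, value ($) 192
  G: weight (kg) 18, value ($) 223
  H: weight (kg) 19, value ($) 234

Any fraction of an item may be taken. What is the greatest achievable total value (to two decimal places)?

Greedy by value/weight ratio, highest first.
Ratios (sorted): G 12.39, H 12.32, E 9.42, D 7.12, B 6.43, F 5.05, C 4.16, A 0.42
take G (18 @ 223); take H (19 @ 234); take E (12 @ 113); take D (25 @ 178); take 8/30 of B → 51.47. Capacity used 82/82.
Total value = 799.47

799.47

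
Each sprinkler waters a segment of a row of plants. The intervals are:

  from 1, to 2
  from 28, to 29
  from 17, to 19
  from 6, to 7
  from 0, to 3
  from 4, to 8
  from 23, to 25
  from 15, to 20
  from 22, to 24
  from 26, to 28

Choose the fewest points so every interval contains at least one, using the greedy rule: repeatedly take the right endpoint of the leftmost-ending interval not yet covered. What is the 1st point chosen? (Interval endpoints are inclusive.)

2

Sorted: [1,2] [0,3] [6,7] [4,8] [17,19] [15,20] [22,24] [23,25] [26,28] [28,29]
{[1,2],[0,3]} hit by 2; {[6,7],[4,8]} hit by 7; {[17,19],[15,20]} hit by 19; {[22,24],[23,25]} hit by 24; {[26,28],[28,29]} hit by 28.
Points: 2, 7, 19, 24, 28 (5 total).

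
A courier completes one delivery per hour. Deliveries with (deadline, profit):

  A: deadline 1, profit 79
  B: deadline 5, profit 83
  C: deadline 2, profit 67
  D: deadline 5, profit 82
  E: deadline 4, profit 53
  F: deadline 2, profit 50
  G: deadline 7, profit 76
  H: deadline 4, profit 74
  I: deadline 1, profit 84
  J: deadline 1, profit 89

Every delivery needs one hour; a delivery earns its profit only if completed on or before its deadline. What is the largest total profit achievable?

471

Take jobs in profit order; each goes to the latest open slot no later than its deadline.
By profit: J(d1,89), I(d1,84), B(d5,83), D(d5,82), A(d1,79), G(d7,76), H(d4,74), C(d2,67), E(d4,53), F(d2,50)
J→slot 1; I skipped; B→slot 5; D→slot 4; A skipped; G→slot 7; H→slot 3; C→slot 2; E skipped; F skipped.
Profit = 89 + 67 + 74 + 82 + 83 + 76 = 471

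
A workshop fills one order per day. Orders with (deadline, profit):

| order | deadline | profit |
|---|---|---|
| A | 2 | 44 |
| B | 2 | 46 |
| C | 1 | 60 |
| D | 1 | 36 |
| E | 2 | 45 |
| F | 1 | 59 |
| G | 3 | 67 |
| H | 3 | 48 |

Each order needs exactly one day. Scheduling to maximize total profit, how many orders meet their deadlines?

Profit order: G=67 C=60 F=59 H=48 B=46 E=45 A=44 D=36
Assign: G→slot 3, C→slot 1, F skipped, H→slot 2, B skipped, E skipped, A skipped, D skipped.
Slots: [1:C] [2:H] [3:G]
3 of 8 scheduled.

3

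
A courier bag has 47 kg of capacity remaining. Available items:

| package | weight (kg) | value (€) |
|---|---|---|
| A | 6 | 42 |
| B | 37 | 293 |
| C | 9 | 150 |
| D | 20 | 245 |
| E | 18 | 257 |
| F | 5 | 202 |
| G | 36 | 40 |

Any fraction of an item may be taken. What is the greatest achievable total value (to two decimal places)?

Order: F (202/5=40.40) > C (150/9=16.67) > E (257/18=14.28) > D (245/20=12.25) > B (293/37=7.92) > A (42/6=7.00) > G (40/36=1.11)
Fill: take F (5 @ 202) → take C (9 @ 150) → take E (18 @ 257) → take 15/20 of D → 183.75; 47/47 used.
Total value = 792.75

792.75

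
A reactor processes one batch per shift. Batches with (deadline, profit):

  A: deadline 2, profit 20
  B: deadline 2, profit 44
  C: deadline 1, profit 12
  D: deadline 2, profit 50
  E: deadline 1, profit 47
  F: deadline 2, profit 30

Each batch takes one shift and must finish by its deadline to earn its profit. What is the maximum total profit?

97

Profit order: D=50 E=47 B=44 F=30 A=20 C=12
Assign: D→slot 2, E→slot 1, B skipped, F skipped, A skipped, C skipped.
Slots: [1:E] [2:D]
Profit = 47 + 50 = 97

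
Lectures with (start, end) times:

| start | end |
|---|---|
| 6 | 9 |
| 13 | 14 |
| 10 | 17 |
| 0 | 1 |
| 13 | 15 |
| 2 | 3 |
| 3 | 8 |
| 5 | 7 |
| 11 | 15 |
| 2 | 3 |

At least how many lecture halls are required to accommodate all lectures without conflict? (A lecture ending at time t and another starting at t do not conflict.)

4

The answer is the maximum number of intervals overlapping at any instant.
starts: [0, 2, 2, 3, 5, 6, 10, 11, 13, 13]
ends:   [1, 3, 3, 7, 8, 9, 14, 15, 15, 17]
s0→1 e1→0 s2→1 s2→2 e3→1 e3→0 s3→1 s5→2 s6→3 e7→2 e8→1 e9→0 s10→1 s11→2 s13→3 s13→4  — peak 4.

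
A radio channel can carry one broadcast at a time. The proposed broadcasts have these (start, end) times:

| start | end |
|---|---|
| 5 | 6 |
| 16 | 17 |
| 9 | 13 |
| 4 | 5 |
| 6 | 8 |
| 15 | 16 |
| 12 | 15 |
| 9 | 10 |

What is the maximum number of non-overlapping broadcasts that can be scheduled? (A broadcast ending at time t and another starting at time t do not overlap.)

Sort by end time and greedily take each interval whose start is ≥ the last chosen end.
By end time: (4,5), (5,6), (6,8), (9,10), (9,13), (12,15), (15,16), (16,17).
Pick (4,5); next start ≥ 5 → (5,6); next start ≥ 6 → (6,8); next start ≥ 8 → (9,10); next start ≥ 10 → (12,15); next start ≥ 15 → (15,16); next start ≥ 16 → (16,17).
Selected 7 broadcasts.

7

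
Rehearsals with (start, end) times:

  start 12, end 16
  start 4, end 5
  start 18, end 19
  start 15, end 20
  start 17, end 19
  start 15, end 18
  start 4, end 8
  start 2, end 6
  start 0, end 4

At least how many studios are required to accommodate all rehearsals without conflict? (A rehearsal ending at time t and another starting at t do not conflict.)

The answer is the maximum number of intervals overlapping at any instant.
Events (time:±→running): 0:+→1 2:+→2 4:-→1 4:+→2 4:+→3 … peak 3.

3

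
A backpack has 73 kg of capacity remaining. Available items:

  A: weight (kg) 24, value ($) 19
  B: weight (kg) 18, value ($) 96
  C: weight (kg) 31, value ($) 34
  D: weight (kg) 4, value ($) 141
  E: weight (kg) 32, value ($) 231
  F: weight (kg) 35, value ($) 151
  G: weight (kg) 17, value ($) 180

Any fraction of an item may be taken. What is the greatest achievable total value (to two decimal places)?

Greedy by value/weight ratio, highest first.
Ratios (sorted): D 35.25, G 10.59, E 7.22, B 5.33, F 4.31, C 1.10, A 0.79
take D (4 @ 141); take G (17 @ 180); take E (32 @ 231); take B (18 @ 96); take 2/35 of F → 8.63. Capacity used 73/73.
Total value = 656.63

656.63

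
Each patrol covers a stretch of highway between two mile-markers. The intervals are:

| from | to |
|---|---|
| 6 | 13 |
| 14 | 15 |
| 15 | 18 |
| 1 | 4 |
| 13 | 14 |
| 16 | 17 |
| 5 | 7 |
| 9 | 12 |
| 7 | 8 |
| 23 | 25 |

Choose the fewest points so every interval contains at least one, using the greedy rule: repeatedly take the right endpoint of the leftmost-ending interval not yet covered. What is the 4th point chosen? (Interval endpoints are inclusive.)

Process intervals by earliest right end; each time one isn't hit yet, stab at its right endpoint.
By right end: [1,4]  [5,7]  [7,8]  [9,12]  [6,13]  [13,14]  [14,15]  [16,17]  [15,18]  [23,25]
[1,4] uncovered → point at 4; [5,7] uncovered → point at 7; [9,12] uncovered → point at 12; [13,14] uncovered → point at 14; [16,17] uncovered → point at 17; [23,25] uncovered → point at 25.
Points: 4, 7, 12, 14, 17, 25 (6 total).

14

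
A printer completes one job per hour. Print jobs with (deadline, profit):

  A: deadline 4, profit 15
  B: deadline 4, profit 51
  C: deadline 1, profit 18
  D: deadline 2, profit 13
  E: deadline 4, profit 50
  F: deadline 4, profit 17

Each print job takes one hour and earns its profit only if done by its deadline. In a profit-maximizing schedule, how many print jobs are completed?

4

Take jobs in profit order; each goes to the latest open slot no later than its deadline.
By profit: B(d4,51), E(d4,50), C(d1,18), F(d4,17), A(d4,15), D(d2,13)
B→slot 4; E→slot 3; C→slot 1; F→slot 2; A skipped; D skipped.
4 of 6 scheduled.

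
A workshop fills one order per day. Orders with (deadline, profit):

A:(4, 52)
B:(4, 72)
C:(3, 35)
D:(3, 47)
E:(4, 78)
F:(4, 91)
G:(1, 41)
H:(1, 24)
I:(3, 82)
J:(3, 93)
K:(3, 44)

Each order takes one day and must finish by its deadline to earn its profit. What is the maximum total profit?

By profit: J(d3,93), F(d4,91), I(d3,82), E(d4,78), B(d4,72), A(d4,52), D(d3,47), K(d3,44), G(d1,41), C(d3,35), H(d1,24)
J→slot 3; F→slot 4; I→slot 2; E→slot 1; B skipped; A skipped; D skipped; K skipped; G skipped; C skipped; H skipped.
Profit = 78 + 82 + 93 + 91 = 344

344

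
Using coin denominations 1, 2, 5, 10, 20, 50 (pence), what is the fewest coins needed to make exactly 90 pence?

Use the largest denomination that fits, subtract, and repeat.
90 = 1×50 + 2×20
Total coins = 1 + 2 = 3

3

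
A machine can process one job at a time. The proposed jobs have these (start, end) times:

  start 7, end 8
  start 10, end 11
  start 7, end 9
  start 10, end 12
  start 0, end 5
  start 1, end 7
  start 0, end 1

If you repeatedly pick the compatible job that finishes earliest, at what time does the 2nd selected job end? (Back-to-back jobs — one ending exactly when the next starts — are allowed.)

7

Sorted by end: (0,1)  (0,5)  (1,7)  (7,8)  (7,9)  (10,11)  (10,12)
take (0,1); take (1,7); take (7,8); skip (7,9); take (10,11).
Selected: (0,1) (1,7) (7,8) (10,11)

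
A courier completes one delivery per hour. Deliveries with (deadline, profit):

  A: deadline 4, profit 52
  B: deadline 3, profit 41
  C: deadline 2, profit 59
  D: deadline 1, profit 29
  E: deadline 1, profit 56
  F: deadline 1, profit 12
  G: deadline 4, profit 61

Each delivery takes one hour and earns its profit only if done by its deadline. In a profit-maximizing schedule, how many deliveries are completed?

By profit: G(d4,61), C(d2,59), E(d1,56), A(d4,52), B(d3,41), D(d1,29), F(d1,12)
G→slot 4; C→slot 2; E→slot 1; A→slot 3; B skipped; D skipped; F skipped.
4 of 7 scheduled.

4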